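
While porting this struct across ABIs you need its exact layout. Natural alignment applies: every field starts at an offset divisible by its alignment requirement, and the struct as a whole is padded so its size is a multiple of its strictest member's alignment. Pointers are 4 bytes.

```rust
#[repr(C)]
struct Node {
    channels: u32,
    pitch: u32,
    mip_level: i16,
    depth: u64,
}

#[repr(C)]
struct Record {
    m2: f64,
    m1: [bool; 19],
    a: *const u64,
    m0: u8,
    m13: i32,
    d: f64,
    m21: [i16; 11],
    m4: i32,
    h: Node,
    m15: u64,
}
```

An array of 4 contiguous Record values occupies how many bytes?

448

Node: 0..4  channels  (4B, 4-aligned); 4..8  pitch  (4B, 4-aligned); 8..10  mip_level  (2B, 2-aligned); 10..16  -- padding (6B); 16..24  depth  (8B, 8-aligned); sizeof = 24, alignof = 8
0..8  m2  (8B, 8-aligned)
8..27  m1  (19B, 1-aligned)
27..28  -- padding (1B)
28..32  a  (4B, 4-aligned)
32..33  m0  (1B, 1-aligned)
33..36  -- padding (3B)
36..40  m13  (4B, 4-aligned)
40..48  d  (8B, 8-aligned)
48..70  m21  (22B, 2-aligned)
70..72  -- padding (2B)
72..76  m4  (4B, 4-aligned)
76..80  -- padding (4B)
80..104  h  (24B, 8-aligned)
104..112  m15  (8B, 8-aligned)
sizeof = 112, alignof = 8
array of 4: 4 × 112 = 448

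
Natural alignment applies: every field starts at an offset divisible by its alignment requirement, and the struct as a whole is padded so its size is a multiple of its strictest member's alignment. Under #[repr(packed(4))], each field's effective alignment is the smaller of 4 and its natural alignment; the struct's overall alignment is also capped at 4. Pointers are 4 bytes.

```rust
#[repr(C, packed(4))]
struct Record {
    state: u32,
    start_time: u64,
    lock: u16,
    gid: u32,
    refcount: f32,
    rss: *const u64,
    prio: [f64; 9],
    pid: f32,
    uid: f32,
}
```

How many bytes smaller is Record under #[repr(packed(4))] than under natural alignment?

4

natural layout:
  state at 0 (size 4, align 4) → ends 4
  pad 4 to align 8 for start_time
  start_time at 8 (size 8, align 8) → ends 16
  lock at 16 (size 2, align 2) → ends 18
  pad 2 to align 4 for gid
  gid at 20 (size 4, align 4) → ends 24
  refcount at 24 (size 4, align 4) → ends 28
  rss at 28 (size 4, align 4) → ends 32
  prio at 32 (size 72, align 8) → ends 104
  pid at 104 (size 4, align 4) → ends 108
  uid at 108 (size 4, align 4) → ends 112
  total 112 bytes, alignment 8
packed(4) layout:
  state at 0 (size 4, align 4) → ends 4
  start_time at 4 (size 8, align 4) → ends 12
  lock at 12 (size 2, align 2) → ends 14
  pad 2 to align 4 for gid
  gid at 16 (size 4, align 4) → ends 20
  refcount at 20 (size 4, align 4) → ends 24
  rss at 24 (size 4, align 4) → ends 28
  prio at 28 (size 72, align 4) → ends 100
  pid at 100 (size 4, align 4) → ends 104
  uid at 104 (size 4, align 4) → ends 108
  total 108 bytes, alignment 4
112 − 108 = 4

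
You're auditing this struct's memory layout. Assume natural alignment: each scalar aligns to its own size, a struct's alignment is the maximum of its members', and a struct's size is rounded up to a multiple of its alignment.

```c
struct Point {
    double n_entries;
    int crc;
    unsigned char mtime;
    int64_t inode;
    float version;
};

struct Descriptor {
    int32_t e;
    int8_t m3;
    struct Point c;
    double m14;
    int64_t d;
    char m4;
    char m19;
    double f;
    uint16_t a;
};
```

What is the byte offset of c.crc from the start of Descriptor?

16

Point: 0..8  n_entries  (8B, 8-aligned); 8..12  crc  (4B, 4-aligned); 12..13  mtime  (1B, 1-aligned); 13..16  -- padding (3B); 16..24  inode  (8B, 8-aligned); 24..28  version  (4B, 4-aligned); 28..32  -- tail padding (4B); sizeof = 32, alignof = 8
0..4  e  (4B, 4-aligned)
4..5  m3  (1B, 1-aligned)
5..8  -- padding (3B)
8..40  c  (32B, 8-aligned)
within Point: crc at 8
8 + 8 = 16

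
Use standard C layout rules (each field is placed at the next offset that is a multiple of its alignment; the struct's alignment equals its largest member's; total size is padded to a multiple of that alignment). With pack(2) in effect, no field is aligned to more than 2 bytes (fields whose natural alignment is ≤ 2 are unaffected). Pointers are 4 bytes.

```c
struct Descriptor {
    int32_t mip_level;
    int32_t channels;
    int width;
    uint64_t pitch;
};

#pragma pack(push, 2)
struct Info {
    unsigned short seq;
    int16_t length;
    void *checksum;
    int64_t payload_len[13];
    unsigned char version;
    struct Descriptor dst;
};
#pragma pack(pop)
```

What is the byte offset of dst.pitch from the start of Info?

Descriptor: mip_level at 0 (size 4, align 4) → ends 4; channels at 4 (size 4, align 4) → ends 8; width at 8 (size 4, align 4) → ends 12; pad 4 to align 8 for pitch; pitch at 16 (size 8, align 8) → ends 24; total 24 bytes, alignment 8
seq at 0 (size 2, align 2) → ends 2
length at 2 (size 2, align 2) → ends 4
checksum at 4 (size 4, align 2) → ends 8
payload_len at 8 (size 104, align 2) → ends 112
version at 112 (size 1, align 1) → ends 113
pad 1 to align 2 for dst
dst at 114 (size 24, align 2) → ends 138
within Descriptor: pitch at 16
114 + 16 = 130

130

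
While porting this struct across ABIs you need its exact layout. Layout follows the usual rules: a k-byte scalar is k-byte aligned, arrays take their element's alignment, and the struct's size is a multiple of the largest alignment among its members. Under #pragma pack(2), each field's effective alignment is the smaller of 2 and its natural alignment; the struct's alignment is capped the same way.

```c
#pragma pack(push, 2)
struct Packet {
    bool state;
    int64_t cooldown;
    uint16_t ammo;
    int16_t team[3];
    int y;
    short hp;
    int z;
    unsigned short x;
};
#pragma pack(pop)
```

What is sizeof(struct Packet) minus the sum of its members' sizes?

1

state at 0 (size 1, align 1) → ends 1
pad 1 to align 2 for cooldown
cooldown at 2 (size 8, align 2) → ends 10
ammo at 10 (size 2, align 2) → ends 12
team at 12 (size 6, align 2) → ends 18
y at 18 (size 4, align 2) → ends 22
hp at 22 (size 2, align 2) → ends 24
z at 24 (size 4, align 2) → ends 28
x at 28 (size 2, align 2) → ends 30
total 30 bytes, alignment 2
data bytes 29, size 30 → padding 1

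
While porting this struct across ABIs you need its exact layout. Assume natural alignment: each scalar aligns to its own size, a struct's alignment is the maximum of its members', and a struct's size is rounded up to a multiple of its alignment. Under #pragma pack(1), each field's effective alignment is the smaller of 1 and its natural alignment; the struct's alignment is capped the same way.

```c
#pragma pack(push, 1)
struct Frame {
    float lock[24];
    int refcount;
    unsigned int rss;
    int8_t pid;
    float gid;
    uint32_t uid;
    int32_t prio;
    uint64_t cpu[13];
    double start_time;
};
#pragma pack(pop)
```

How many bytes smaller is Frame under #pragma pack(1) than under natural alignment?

3

natural layout:
  @0: lock [96B, align 4] → 96
  @96: refcount [4B, align 4] → 100
  @100: rss [4B, align 4] → 104
  @104: pid [1B, align 1] → 105
  +3 pad (align 4)
  @108: gid [4B, align 4] → 112
  @112: uid [4B, align 4] → 116
  @116: prio [4B, align 4] → 120
  @120: cpu [104B, align 8] → 224
  @224: start_time [8B, align 8] → 232
  size 232, align 8
packed(1) layout:
  @0: lock [96B, align 1] → 96
  @96: refcount [4B, align 1] → 100
  @100: rss [4B, align 1] → 104
  @104: pid [1B, align 1] → 105
  @105: gid [4B, align 1] → 109
  @109: uid [4B, align 1] → 113
  @113: prio [4B, align 1] → 117
  @117: cpu [104B, align 1] → 221
  @221: start_time [8B, align 1] → 229
  size 229, align 1
232 − 229 = 3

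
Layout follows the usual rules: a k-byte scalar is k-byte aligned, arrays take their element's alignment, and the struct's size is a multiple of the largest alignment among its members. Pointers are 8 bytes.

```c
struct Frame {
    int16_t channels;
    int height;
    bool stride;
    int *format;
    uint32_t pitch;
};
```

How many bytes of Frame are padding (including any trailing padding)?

13

@0: channels [2B, align 2] → 2
+2 pad (align 4)
@4: height [4B, align 4] → 8
@8: stride [1B, align 1] → 9
+7 pad (align 8)
@16: format [8B, align 8] → 24
@24: pitch [4B, align 4] → 28
+4 tail pad (align 8)
size 32, align 8
data bytes 19, size 32 → padding 13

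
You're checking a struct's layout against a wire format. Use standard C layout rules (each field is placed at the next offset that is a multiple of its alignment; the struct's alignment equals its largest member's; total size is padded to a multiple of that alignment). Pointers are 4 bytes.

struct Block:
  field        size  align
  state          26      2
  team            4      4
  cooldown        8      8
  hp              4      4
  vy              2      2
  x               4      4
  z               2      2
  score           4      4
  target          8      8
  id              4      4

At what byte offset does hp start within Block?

40

state at 0 (size 26, align 2) → ends 26
pad 2 to align 4 for team
team at 28 (size 4, align 4) → ends 32
cooldown at 32 (size 8, align 8) → ends 40
hp at 40 (size 4, align 4) → ends 44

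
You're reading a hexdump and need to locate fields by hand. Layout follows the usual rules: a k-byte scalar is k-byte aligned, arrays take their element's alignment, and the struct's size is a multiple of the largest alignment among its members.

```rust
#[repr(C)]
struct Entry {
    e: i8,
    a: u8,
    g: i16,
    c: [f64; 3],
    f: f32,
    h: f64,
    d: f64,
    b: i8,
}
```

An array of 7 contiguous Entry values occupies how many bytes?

e at 0 (size 1, align 1) → ends 1
a at 1 (size 1, align 1) → ends 2
g at 2 (size 2, align 2) → ends 4
pad 4 to align 8 for c
c at 8 (size 24, align 8) → ends 32
f at 32 (size 4, align 4) → ends 36
pad 4 to align 8 for h
h at 40 (size 8, align 8) → ends 48
d at 48 (size 8, align 8) → ends 56
b at 56 (size 1, align 1) → ends 57
tail pad 7 to reach multiple of 8
total 64 bytes, alignment 8
array of 7: 7 × 64 = 448

448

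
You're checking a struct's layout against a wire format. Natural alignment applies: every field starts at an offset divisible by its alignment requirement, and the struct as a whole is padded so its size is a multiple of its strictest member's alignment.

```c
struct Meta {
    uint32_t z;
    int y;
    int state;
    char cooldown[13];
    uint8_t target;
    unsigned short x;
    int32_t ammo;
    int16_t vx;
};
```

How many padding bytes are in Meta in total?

2

z at 0 (size 4, align 4) → ends 4
y at 4 (size 4, align 4) → ends 8
state at 8 (size 4, align 4) → ends 12
cooldown at 12 (size 13, align 1) → ends 25
target at 25 (size 1, align 1) → ends 26
x at 26 (size 2, align 2) → ends 28
ammo at 28 (size 4, align 4) → ends 32
vx at 32 (size 2, align 2) → ends 34
tail pad 2 to reach multiple of 4
total 36 bytes, alignment 4
data bytes 34, size 36 → padding 2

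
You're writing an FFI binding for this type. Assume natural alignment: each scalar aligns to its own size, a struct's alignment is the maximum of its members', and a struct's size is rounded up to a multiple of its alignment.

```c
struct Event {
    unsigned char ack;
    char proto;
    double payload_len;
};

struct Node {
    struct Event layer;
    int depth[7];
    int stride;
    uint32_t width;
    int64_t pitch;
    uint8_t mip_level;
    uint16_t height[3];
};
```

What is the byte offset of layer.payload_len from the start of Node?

8

Event: 0..1  ack  (1B, 1-aligned); 1..2  proto  (1B, 1-aligned); 2..8  -- padding (6B); 8..16  payload_len  (8B, 8-aligned); sizeof = 16, alignof = 8
0..16  layer  (16B, 8-aligned)
within Event: payload_len at 8
0 + 8 = 8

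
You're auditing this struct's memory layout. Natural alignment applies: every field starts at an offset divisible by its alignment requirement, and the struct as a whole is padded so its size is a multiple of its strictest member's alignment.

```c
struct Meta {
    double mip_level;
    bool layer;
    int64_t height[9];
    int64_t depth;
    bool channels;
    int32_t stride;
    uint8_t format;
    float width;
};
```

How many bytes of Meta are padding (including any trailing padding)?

13

@0: mip_level [8B, align 8] → 8
@8: layer [1B, align 1] → 9
+7 pad (align 8)
@16: height [72B, align 8] → 88
@88: depth [8B, align 8] → 96
@96: channels [1B, align 1] → 97
+3 pad (align 4)
@100: stride [4B, align 4] → 104
@104: format [1B, align 1] → 105
+3 pad (align 4)
@108: width [4B, align 4] → 112
size 112, align 8
data bytes 99, size 112 → padding 13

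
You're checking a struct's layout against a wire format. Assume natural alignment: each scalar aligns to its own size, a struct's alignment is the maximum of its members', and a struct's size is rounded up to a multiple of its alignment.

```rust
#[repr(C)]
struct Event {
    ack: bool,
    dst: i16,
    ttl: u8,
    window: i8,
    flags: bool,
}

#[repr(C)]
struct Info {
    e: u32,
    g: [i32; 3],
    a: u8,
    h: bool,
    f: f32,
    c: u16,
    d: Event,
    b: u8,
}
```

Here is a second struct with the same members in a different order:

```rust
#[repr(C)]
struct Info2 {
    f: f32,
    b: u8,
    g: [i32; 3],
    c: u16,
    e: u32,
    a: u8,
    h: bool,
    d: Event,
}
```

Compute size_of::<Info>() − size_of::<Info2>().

Event: 0..1  ack  (1B, 1-aligned); 1..2  -- padding (1B); 2..4  dst  (2B, 2-aligned); 4..5  ttl  (1B, 1-aligned); 5..6  window  (1B, 1-aligned); 6..7  flags  (1B, 1-aligned); 7..8  -- tail padding (1B); sizeof = 8, alignof = 2
0..4  e  (4B, 4-aligned)
4..16  g  (12B, 4-aligned)
16..17  a  (1B, 1-aligned)
17..18  h  (1B, 1-aligned)
18..20  -- padding (2B)
20..24  f  (4B, 4-aligned)
24..26  c  (2B, 2-aligned)
26..34  d  (8B, 2-aligned)
34..35  b  (1B, 1-aligned)
35..36  -- tail padding (1B)
sizeof = 36, alignof = 4
— Info2 —
0..4  f  (4B, 4-aligned)
4..5  b  (1B, 1-aligned)
5..8  -- padding (3B)
8..20  g  (12B, 4-aligned)
20..22  c  (2B, 2-aligned)
22..24  -- padding (2B)
24..28  e  (4B, 4-aligned)
28..29  a  (1B, 1-aligned)
29..30  h  (1B, 1-aligned)
30..38  d  (8B, 2-aligned)
38..40  -- tail padding (2B)
sizeof = 40, alignof = 4
36 − 40 = -4

-4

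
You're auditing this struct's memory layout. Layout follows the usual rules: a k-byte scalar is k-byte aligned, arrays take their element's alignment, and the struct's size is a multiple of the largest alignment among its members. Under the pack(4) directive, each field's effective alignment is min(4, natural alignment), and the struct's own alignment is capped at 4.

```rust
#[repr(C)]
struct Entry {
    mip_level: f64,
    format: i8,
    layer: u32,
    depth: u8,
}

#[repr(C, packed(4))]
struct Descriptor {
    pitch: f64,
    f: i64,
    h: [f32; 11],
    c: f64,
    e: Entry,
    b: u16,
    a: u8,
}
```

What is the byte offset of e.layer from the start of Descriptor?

80

Entry: 0..8  mip_level  (8B, 8-aligned); 8..9  format  (1B, 1-aligned); 9..12  -- padding (3B); 12..16  layer  (4B, 4-aligned); 16..17  depth  (1B, 1-aligned); 17..24  -- tail padding (7B); sizeof = 24, alignof = 8
0..8  pitch  (8B, 4-aligned)
8..16  f  (8B, 4-aligned)
16..60  h  (44B, 4-aligned)
60..68  c  (8B, 4-aligned)
68..92  e  (24B, 4-aligned)
within Entry: layer at 12
68 + 12 = 80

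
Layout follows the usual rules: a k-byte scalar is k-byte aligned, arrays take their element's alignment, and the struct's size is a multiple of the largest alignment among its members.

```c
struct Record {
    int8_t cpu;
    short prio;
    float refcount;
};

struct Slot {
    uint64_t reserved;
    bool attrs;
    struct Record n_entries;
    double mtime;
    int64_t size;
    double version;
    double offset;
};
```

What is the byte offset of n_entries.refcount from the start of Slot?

Record: 0..1  cpu  (1B, 1-aligned); 1..2  -- padding (1B); 2..4  prio  (2B, 2-aligned); 4..8  refcount  (4B, 4-aligned); sizeof = 8, alignof = 4
0..8  reserved  (8B, 8-aligned)
8..9  attrs  (1B, 1-aligned)
9..12  -- padding (3B)
12..20  n_entries  (8B, 4-aligned)
within Record: refcount at 4
12 + 4 = 16

16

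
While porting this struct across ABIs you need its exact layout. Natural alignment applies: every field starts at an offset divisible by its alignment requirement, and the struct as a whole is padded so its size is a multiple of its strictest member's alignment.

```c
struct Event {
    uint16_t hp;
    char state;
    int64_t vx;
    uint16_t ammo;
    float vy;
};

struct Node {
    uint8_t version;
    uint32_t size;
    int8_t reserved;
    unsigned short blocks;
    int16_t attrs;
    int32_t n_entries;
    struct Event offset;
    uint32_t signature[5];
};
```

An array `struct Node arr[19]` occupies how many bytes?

1368

Event: 0..2  hp  (2B, 2-aligned); 2..3  state  (1B, 1-aligned); 3..8  -- padding (5B); 8..16  vx  (8B, 8-aligned); 16..18  ammo  (2B, 2-aligned); 18..20  -- padding (2B); 20..24  vy  (4B, 4-aligned); sizeof = 24, alignof = 8
0..1  version  (1B, 1-aligned)
1..4  -- padding (3B)
4..8  size  (4B, 4-aligned)
8..9  reserved  (1B, 1-aligned)
9..10  -- padding (1B)
10..12  blocks  (2B, 2-aligned)
12..14  attrs  (2B, 2-aligned)
14..16  -- padding (2B)
16..20  n_entries  (4B, 4-aligned)
20..24  -- padding (4B)
24..48  offset  (24B, 8-aligned)
48..68  signature  (20B, 4-aligned)
68..72  -- tail padding (4B)
sizeof = 72, alignof = 8
array of 19: 19 × 72 = 1368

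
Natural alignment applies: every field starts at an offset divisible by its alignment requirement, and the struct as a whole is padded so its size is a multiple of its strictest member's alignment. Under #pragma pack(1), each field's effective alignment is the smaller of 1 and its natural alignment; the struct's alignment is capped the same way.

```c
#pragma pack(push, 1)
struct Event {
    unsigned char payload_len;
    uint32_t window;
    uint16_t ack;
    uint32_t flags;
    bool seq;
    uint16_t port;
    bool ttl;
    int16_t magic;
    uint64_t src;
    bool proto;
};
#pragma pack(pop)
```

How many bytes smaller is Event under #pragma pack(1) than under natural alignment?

natural layout:
  @0: payload_len [1B, align 1] → 1
  +3 pad (align 4)
  @4: window [4B, align 4] → 8
  @8: ack [2B, align 2] → 10
  +2 pad (align 4)
  @12: flags [4B, align 4] → 16
  @16: seq [1B, align 1] → 17
  +1 pad (align 2)
  @18: port [2B, align 2] → 20
  @20: ttl [1B, align 1] → 21
  +1 pad (align 2)
  @22: magic [2B, align 2] → 24
  @24: src [8B, align 8] → 32
  @32: proto [1B, align 1] → 33
  +7 tail pad (align 8)
  size 40, align 8
packed(1) layout:
  @0: payload_len [1B, align 1] → 1
  @1: window [4B, align 1] → 5
  @5: ack [2B, align 1] → 7
  @7: flags [4B, align 1] → 11
  @11: seq [1B, align 1] → 12
  @12: port [2B, align 1] → 14
  @14: ttl [1B, align 1] → 15
  @15: magic [2B, align 1] → 17
  @17: src [8B, align 1] → 25
  @25: proto [1B, align 1] → 26
  size 26, align 1
40 − 26 = 14

14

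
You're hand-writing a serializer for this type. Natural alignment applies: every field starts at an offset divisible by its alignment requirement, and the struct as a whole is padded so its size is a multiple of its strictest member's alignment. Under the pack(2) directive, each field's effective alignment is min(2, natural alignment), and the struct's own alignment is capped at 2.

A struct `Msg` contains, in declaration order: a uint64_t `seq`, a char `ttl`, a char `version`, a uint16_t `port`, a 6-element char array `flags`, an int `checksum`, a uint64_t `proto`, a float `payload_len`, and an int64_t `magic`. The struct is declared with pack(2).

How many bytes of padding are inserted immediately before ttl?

0

@0: seq [8B, align 2] → 8
@8: ttl [1B, align 1] → 9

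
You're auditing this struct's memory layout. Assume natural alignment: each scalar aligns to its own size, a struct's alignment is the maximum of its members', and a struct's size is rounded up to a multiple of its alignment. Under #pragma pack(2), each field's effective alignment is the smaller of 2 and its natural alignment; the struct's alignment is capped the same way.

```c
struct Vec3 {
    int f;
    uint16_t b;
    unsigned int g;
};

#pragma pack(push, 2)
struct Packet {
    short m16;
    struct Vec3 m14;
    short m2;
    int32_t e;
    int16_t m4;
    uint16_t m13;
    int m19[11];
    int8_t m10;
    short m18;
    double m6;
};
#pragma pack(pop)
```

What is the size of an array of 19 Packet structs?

Vec3: 0..4  f  (4B, 4-aligned); 4..6  b  (2B, 2-aligned); 6..8  -- padding (2B); 8..12  g  (4B, 4-aligned); sizeof = 12, alignof = 4
0..2  m16  (2B, 2-aligned)
2..14  m14  (12B, 2-aligned)
14..16  m2  (2B, 2-aligned)
16..20  e  (4B, 2-aligned)
20..22  m4  (2B, 2-aligned)
22..24  m13  (2B, 2-aligned)
24..68  m19  (44B, 2-aligned)
68..69  m10  (1B, 1-aligned)
69..70  -- padding (1B)
70..72  m18  (2B, 2-aligned)
72..80  m6  (8B, 2-aligned)
sizeof = 80, alignof = 2
array of 19: 19 × 80 = 1520

1520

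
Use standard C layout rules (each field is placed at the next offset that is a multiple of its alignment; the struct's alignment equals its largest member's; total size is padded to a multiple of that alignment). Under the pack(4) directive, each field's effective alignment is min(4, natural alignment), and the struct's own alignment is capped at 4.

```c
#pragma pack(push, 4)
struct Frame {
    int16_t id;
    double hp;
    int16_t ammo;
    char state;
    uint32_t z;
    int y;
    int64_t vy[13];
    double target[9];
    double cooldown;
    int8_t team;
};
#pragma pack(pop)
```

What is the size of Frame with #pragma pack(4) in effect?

212

id at 0 (size 2, align 2) → ends 2
pad 2 to align 4 for hp
hp at 4 (size 8, align 4) → ends 12
ammo at 12 (size 2, align 2) → ends 14
state at 14 (size 1, align 1) → ends 15
pad 1 to align 4 for z
z at 16 (size 4, align 4) → ends 20
y at 20 (size 4, align 4) → ends 24
vy at 24 (size 104, align 4) → ends 128
target at 128 (size 72, align 4) → ends 200
cooldown at 200 (size 8, align 4) → ends 208
team at 208 (size 1, align 1) → ends 209
tail pad 3 to reach multiple of 4
total 212 bytes, alignment 4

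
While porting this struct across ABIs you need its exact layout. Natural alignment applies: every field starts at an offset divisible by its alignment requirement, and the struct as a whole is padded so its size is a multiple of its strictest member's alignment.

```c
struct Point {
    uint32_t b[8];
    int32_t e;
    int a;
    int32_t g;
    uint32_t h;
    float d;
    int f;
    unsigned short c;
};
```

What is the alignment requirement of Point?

member alignments: b=4, e=4, a=4, g=4, h=4, d=4, f=4, c=2
max = 4

4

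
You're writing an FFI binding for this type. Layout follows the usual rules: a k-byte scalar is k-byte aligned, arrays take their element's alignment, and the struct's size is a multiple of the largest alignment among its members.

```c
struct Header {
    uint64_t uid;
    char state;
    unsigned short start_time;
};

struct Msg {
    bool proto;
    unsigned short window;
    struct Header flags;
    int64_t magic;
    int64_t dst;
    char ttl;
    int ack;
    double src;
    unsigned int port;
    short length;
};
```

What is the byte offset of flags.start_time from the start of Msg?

Header: 0..8  uid  (8B, 8-aligned); 8..9  state  (1B, 1-aligned); 9..10  -- padding (1B); 10..12  start_time  (2B, 2-aligned); 12..16  -- tail padding (4B); sizeof = 16, alignof = 8
0..1  proto  (1B, 1-aligned)
1..2  -- padding (1B)
2..4  window  (2B, 2-aligned)
4..8  -- padding (4B)
8..24  flags  (16B, 8-aligned)
within Header: start_time at 10
8 + 10 = 18

18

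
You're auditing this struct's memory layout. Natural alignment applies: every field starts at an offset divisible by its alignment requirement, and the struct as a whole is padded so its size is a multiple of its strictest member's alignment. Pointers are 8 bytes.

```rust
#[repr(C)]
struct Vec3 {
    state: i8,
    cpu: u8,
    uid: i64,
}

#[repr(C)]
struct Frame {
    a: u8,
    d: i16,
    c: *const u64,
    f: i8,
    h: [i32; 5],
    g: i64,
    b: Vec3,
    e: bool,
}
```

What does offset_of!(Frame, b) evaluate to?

48

Vec3: state at 0 (size 1, align 1) → ends 1; cpu at 1 (size 1, align 1) → ends 2; pad 6 to align 8 for uid; uid at 8 (size 8, align 8) → ends 16; total 16 bytes, alignment 8
a at 0 (size 1, align 1) → ends 1
pad 1 to align 2 for d
d at 2 (size 2, align 2) → ends 4
pad 4 to align 8 for c
c at 8 (size 8, align 8) → ends 16
f at 16 (size 1, align 1) → ends 17
pad 3 to align 4 for h
h at 20 (size 20, align 4) → ends 40
g at 40 (size 8, align 8) → ends 48
b at 48 (size 16, align 8) → ends 64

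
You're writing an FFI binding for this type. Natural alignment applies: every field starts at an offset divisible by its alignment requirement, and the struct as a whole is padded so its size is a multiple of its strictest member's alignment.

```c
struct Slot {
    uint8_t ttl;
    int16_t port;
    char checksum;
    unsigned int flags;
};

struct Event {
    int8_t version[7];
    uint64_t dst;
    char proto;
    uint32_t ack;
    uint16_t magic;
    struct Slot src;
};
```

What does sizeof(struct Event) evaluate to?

40

Slot: 0..1  ttl  (1B, 1-aligned); 1..2  -- padding (1B); 2..4  port  (2B, 2-aligned); 4..5  checksum  (1B, 1-aligned); 5..8  -- padding (3B); 8..12  flags  (4B, 4-aligned); sizeof = 12, alignof = 4
0..7  version  (7B, 1-aligned)
7..8  -- padding (1B)
8..16  dst  (8B, 8-aligned)
16..17  proto  (1B, 1-aligned)
17..20  -- padding (3B)
20..24  ack  (4B, 4-aligned)
24..26  magic  (2B, 2-aligned)
26..28  -- padding (2B)
28..40  src  (12B, 4-aligned)
sizeof = 40, alignof = 8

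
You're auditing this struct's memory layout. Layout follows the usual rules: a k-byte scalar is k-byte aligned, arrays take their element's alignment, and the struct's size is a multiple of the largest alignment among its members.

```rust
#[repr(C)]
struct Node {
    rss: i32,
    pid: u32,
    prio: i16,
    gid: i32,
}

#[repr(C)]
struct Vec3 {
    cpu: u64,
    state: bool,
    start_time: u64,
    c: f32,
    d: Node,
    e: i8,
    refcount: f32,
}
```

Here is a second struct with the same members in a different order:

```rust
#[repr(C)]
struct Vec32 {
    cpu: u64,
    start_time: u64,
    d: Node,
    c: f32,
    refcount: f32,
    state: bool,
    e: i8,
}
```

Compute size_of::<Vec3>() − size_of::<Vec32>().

Node: @0: rss [4B, align 4] → 4; @4: pid [4B, align 4] → 8; @8: prio [2B, align 2] → 10; +2 pad (align 4); @12: gid [4B, align 4] → 16; size 16, align 4
@0: cpu [8B, align 8] → 8
@8: state [1B, align 1] → 9
+7 pad (align 8)
@16: start_time [8B, align 8] → 24
@24: c [4B, align 4] → 28
@28: d [16B, align 4] → 44
@44: e [1B, align 1] → 45
+3 pad (align 4)
@48: refcount [4B, align 4] → 52
+4 tail pad (align 8)
size 56, align 8
— Vec32 —
@0: cpu [8B, align 8] → 8
@8: start_time [8B, align 8] → 16
@16: d [16B, align 4] → 32
@32: c [4B, align 4] → 36
@36: refcount [4B, align 4] → 40
@40: state [1B, align 1] → 41
@41: e [1B, align 1] → 42
+6 tail pad (align 8)
size 48, align 8
56 − 48 = 8

8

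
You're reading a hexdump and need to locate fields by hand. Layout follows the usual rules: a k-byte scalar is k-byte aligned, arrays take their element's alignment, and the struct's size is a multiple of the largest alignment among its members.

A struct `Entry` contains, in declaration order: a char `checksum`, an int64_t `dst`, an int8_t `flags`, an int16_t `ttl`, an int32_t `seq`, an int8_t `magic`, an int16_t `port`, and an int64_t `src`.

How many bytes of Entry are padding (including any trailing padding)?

13

checksum at 0 (size 1, align 1) → ends 1
pad 7 to align 8 for dst
dst at 8 (size 8, align 8) → ends 16
flags at 16 (size 1, align 1) → ends 17
pad 1 to align 2 for ttl
ttl at 18 (size 2, align 2) → ends 20
seq at 20 (size 4, align 4) → ends 24
magic at 24 (size 1, align 1) → ends 25
pad 1 to align 2 for port
port at 26 (size 2, align 2) → ends 28
pad 4 to align 8 for src
src at 32 (size 8, align 8) → ends 40
total 40 bytes, alignment 8
data bytes 27, size 40 → padding 13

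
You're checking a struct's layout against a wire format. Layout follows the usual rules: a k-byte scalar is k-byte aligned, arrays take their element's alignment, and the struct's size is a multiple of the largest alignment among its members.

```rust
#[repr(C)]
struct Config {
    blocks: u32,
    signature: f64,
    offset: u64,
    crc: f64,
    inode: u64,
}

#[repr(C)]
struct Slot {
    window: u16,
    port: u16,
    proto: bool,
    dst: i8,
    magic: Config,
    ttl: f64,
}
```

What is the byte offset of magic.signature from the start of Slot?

16

Config: @0: blocks [4B, align 4] → 4; +4 pad (align 8); @8: signature [8B, align 8] → 16; @16: offset [8B, align 8] → 24; @24: crc [8B, align 8] → 32; @32: inode [8B, align 8] → 40; size 40, align 8
@0: window [2B, align 2] → 2
@2: port [2B, align 2] → 4
@4: proto [1B, align 1] → 5
@5: dst [1B, align 1] → 6
+2 pad (align 8)
@8: magic [40B, align 8] → 48
within Config: signature at 8
8 + 8 = 16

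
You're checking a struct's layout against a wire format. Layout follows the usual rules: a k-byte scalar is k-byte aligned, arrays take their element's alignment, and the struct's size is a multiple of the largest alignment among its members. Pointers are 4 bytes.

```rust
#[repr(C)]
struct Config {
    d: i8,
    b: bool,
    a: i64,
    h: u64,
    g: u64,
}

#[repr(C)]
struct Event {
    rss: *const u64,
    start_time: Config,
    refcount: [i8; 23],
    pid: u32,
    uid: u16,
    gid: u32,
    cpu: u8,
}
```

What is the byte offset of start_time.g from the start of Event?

Config: d at 0 (size 1, align 1) → ends 1; b at 1 (size 1, align 1) → ends 2; pad 6 to align 8 for a; a at 8 (size 8, align 8) → ends 16; h at 16 (size 8, align 8) → ends 24; g at 24 (size 8, align 8) → ends 32; total 32 bytes, alignment 8
rss at 0 (size 4, align 4) → ends 4
pad 4 to align 8 for start_time
start_time at 8 (size 32, align 8) → ends 40
within Config: g at 24
8 + 24 = 32

32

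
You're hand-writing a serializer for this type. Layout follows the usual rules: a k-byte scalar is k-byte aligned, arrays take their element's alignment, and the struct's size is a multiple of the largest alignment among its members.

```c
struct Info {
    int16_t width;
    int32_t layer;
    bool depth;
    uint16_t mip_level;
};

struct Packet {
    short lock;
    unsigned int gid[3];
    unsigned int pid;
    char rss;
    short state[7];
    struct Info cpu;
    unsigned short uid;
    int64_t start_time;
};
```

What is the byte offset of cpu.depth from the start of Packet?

Info: width at 0 (size 2, align 2) → ends 2; pad 2 to align 4 for layer; layer at 4 (size 4, align 4) → ends 8; depth at 8 (size 1, align 1) → ends 9; pad 1 to align 2 for mip_level; mip_level at 10 (size 2, align 2) → ends 12; total 12 bytes, alignment 4
lock at 0 (size 2, align 2) → ends 2
pad 2 to align 4 for gid
gid at 4 (size 12, align 4) → ends 16
pid at 16 (size 4, align 4) → ends 20
rss at 20 (size 1, align 1) → ends 21
pad 1 to align 2 for state
state at 22 (size 14, align 2) → ends 36
cpu at 36 (size 12, align 4) → ends 48
within Info: depth at 8
36 + 8 = 44

44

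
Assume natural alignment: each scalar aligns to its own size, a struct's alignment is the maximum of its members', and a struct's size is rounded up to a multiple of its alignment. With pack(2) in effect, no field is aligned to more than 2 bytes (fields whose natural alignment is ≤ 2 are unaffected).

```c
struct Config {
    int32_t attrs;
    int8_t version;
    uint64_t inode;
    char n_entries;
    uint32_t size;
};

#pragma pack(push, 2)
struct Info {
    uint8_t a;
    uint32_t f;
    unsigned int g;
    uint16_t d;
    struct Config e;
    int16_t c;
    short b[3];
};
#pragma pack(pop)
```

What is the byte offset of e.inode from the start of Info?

20

Config: @0: attrs [4B, align 4] → 4; @4: version [1B, align 1] → 5; +3 pad (align 8); @8: inode [8B, align 8] → 16; @16: n_entries [1B, align 1] → 17; +3 pad (align 4); @20: size [4B, align 4] → 24; size 24, align 8
@0: a [1B, align 1] → 1
+1 pad (align 2)
@2: f [4B, align 2] → 6
@6: g [4B, align 2] → 10
@10: d [2B, align 2] → 12
@12: e [24B, align 2] → 36
within Config: inode at 8
12 + 8 = 20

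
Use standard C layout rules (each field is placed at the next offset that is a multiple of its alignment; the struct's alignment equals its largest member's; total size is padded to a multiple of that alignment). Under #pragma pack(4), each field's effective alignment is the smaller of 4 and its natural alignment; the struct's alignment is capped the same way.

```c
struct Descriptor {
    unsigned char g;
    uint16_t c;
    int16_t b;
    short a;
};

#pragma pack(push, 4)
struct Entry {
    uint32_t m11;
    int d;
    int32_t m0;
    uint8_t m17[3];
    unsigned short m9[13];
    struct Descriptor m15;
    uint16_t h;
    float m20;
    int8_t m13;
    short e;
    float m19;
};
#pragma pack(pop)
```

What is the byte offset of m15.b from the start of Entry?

Descriptor: @0: g [1B, align 1] → 1; +1 pad (align 2); @2: c [2B, align 2] → 4; @4: b [2B, align 2] → 6; @6: a [2B, align 2] → 8; size 8, align 2
@0: m11 [4B, align 4] → 4
@4: d [4B, align 4] → 8
@8: m0 [4B, align 4] → 12
@12: m17 [3B, align 1] → 15
+1 pad (align 2)
@16: m9 [26B, align 2] → 42
@42: m15 [8B, align 2] → 50
within Descriptor: b at 4
42 + 4 = 46

46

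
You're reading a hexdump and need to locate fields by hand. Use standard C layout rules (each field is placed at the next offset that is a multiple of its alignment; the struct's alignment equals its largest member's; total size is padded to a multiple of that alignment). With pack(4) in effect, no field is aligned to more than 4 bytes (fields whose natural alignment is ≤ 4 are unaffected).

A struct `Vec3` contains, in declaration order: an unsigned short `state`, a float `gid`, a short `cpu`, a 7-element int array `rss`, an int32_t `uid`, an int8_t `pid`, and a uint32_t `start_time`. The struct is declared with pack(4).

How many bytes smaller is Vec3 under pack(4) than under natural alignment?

0

natural layout:
  state at 0 (size 2, align 2) → ends 2
  pad 2 to align 4 for gid
  gid at 4 (size 4, align 4) → ends 8
  cpu at 8 (size 2, align 2) → ends 10
  pad 2 to align 4 for rss
  rss at 12 (size 28, align 4) → ends 40
  uid at 40 (size 4, align 4) → ends 44
  pid at 44 (size 1, align 1) → ends 45
  pad 3 to align 4 for start_time
  start_time at 48 (size 4, align 4) → ends 52
  total 52 bytes, alignment 4
packed(4) layout:
  state at 0 (size 2, align 2) → ends 2
  pad 2 to align 4 for gid
  gid at 4 (size 4, align 4) → ends 8
  cpu at 8 (size 2, align 2) → ends 10
  pad 2 to align 4 for rss
  rss at 12 (size 28, align 4) → ends 40
  uid at 40 (size 4, align 4) → ends 44
  pid at 44 (size 1, align 1) → ends 45
  pad 3 to align 4 for start_time
  start_time at 48 (size 4, align 4) → ends 52
  total 52 bytes, alignment 4
52 − 52 = 0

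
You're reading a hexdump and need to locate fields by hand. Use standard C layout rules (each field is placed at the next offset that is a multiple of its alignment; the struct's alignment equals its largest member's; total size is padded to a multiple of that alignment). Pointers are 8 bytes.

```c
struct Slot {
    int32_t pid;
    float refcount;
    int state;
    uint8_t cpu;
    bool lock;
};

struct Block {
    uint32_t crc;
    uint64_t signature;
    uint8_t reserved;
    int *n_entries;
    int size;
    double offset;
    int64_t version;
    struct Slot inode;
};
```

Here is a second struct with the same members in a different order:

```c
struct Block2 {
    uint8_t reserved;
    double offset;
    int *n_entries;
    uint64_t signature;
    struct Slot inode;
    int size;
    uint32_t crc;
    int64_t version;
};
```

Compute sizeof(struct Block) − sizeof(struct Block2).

8

Slot: @0: pid [4B, align 4] → 4; @4: refcount [4B, align 4] → 8; @8: state [4B, align 4] → 12; @12: cpu [1B, align 1] → 13; @13: lock [1B, align 1] → 14; +2 tail pad (align 4); size 16, align 4
@0: crc [4B, align 4] → 4
+4 pad (align 8)
@8: signature [8B, align 8] → 16
@16: reserved [1B, align 1] → 17
+7 pad (align 8)
@24: n_entries [8B, align 8] → 32
@32: size [4B, align 4] → 36
+4 pad (align 8)
@40: offset [8B, align 8] → 48
@48: version [8B, align 8] → 56
@56: inode [16B, align 4] → 72
size 72, align 8
— Block2 —
@0: reserved [1B, align 1] → 1
+7 pad (align 8)
@8: offset [8B, align 8] → 16
@16: n_entries [8B, align 8] → 24
@24: signature [8B, align 8] → 32
@32: inode [16B, align 4] → 48
@48: size [4B, align 4] → 52
@52: crc [4B, align 4] → 56
@56: version [8B, align 8] → 64
size 64, align 8
72 − 64 = 8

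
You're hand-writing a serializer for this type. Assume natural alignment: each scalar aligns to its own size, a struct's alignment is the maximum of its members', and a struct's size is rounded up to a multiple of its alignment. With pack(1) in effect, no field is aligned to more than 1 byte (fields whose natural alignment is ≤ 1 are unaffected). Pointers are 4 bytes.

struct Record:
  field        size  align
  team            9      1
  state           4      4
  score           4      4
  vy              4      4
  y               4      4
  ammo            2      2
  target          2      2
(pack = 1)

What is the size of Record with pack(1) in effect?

team at 0 (size 9, align 1) → ends 9
state at 9 (size 4, align 1) → ends 13
score at 13 (size 4, align 1) → ends 17
vy at 17 (size 4, align 1) → ends 21
y at 21 (size 4, align 1) → ends 25
ammo at 25 (size 2, align 1) → ends 27
target at 27 (size 2, align 1) → ends 29
total 29 bytes, alignment 1

29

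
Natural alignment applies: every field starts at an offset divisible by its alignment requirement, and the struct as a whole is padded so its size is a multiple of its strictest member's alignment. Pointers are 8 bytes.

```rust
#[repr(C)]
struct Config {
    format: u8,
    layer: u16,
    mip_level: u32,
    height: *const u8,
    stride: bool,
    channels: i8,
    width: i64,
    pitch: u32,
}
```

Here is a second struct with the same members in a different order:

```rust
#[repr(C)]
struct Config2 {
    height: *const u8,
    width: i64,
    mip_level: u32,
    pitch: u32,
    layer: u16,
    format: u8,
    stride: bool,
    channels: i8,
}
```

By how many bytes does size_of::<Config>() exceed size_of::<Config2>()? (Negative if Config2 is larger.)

@0: format [1B, align 1] → 1
+1 pad (align 2)
@2: layer [2B, align 2] → 4
@4: mip_level [4B, align 4] → 8
@8: height [8B, align 8] → 16
@16: stride [1B, align 1] → 17
@17: channels [1B, align 1] → 18
+6 pad (align 8)
@24: width [8B, align 8] → 32
@32: pitch [4B, align 4] → 36
+4 tail pad (align 8)
size 40, align 8
— Config2 —
@0: height [8B, align 8] → 8
@8: width [8B, align 8] → 16
@16: mip_level [4B, align 4] → 20
@20: pitch [4B, align 4] → 24
@24: layer [2B, align 2] → 26
@26: format [1B, align 1] → 27
@27: stride [1B, align 1] → 28
@28: channels [1B, align 1] → 29
+3 tail pad (align 8)
size 32, align 8
40 − 32 = 8

8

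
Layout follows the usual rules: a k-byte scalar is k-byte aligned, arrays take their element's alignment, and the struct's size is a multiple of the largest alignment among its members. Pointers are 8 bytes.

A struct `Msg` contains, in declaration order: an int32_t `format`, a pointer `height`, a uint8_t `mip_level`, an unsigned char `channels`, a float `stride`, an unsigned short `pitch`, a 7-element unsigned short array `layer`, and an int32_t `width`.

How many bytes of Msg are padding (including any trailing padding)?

0..4  format  (4B, 4-aligned)
4..8  -- padding (4B)
8..16  height  (8B, 8-aligned)
16..17  mip_level  (1B, 1-aligned)
17..18  channels  (1B, 1-aligned)
18..20  -- padding (2B)
20..24  stride  (4B, 4-aligned)
24..26  pitch  (2B, 2-aligned)
26..40  layer  (14B, 2-aligned)
40..44  width  (4B, 4-aligned)
44..48  -- tail padding (4B)
sizeof = 48, alignof = 8
data bytes 38, size 48 → padding 10

10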